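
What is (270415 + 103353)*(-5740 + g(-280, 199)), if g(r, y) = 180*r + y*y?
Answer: -6181748952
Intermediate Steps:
g(r, y) = y² + 180*r (g(r, y) = 180*r + y² = y² + 180*r)
(270415 + 103353)*(-5740 + g(-280, 199)) = (270415 + 103353)*(-5740 + (199² + 180*(-280))) = 373768*(-5740 + (39601 - 50400)) = 373768*(-5740 - 10799) = 373768*(-16539) = -6181748952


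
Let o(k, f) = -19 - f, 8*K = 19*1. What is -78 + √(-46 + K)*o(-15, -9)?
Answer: -78 - 5*I*√698/2 ≈ -78.0 - 66.049*I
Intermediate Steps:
K = 19/8 (K = (19*1)/8 = (⅛)*19 = 19/8 ≈ 2.3750)
-78 + √(-46 + K)*o(-15, -9) = -78 + √(-46 + 19/8)*(-19 - 1*(-9)) = -78 + √(-349/8)*(-19 + 9) = -78 + (I*√698/4)*(-10) = -78 - 5*I*√698/2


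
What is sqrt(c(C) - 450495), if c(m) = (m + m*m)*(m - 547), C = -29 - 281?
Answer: 5*I*sqrt(3301701) ≈ 9085.3*I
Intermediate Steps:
C = -310
c(m) = (-547 + m)*(m + m**2) (c(m) = (m + m**2)*(-547 + m) = (-547 + m)*(m + m**2))
sqrt(c(C) - 450495) = sqrt(-310*(-547 + (-310)**2 - 546*(-310)) - 450495) = sqrt(-310*(-547 + 96100 + 169260) - 450495) = sqrt(-310*264813 - 450495) = sqrt(-82092030 - 450495) = sqrt(-82542525) = 5*I*sqrt(3301701)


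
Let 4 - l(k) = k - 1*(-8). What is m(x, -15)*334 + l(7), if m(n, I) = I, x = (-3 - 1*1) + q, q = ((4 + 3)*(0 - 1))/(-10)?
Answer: -5021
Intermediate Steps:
q = 7/10 (q = (7*(-1))*(-⅒) = -7*(-⅒) = 7/10 ≈ 0.70000)
l(k) = -4 - k (l(k) = 4 - (k - 1*(-8)) = 4 - (k + 8) = 4 - (8 + k) = 4 + (-8 - k) = -4 - k)
x = -33/10 (x = (-3 - 1*1) + 7/10 = (-3 - 1) + 7/10 = -4 + 7/10 = -33/10 ≈ -3.3000)
m(x, -15)*334 + l(7) = -15*334 + (-4 - 1*7) = -5010 + (-4 - 7) = -5010 - 11 = -5021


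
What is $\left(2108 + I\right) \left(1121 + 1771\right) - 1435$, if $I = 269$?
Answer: $6872849$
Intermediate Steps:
$\left(2108 + I\right) \left(1121 + 1771\right) - 1435 = \left(2108 + 269\right) \left(1121 + 1771\right) - 1435 = 2377 \cdot 2892 - 1435 = 6874284 - 1435 = 6872849$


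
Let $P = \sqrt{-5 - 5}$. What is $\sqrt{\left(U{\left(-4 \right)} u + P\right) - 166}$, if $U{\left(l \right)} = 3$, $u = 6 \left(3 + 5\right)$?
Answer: $\sqrt{-22 + i \sqrt{10}} \approx 0.33624 + 4.7025 i$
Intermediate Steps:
$u = 48$ ($u = 6 \cdot 8 = 48$)
$P = i \sqrt{10}$ ($P = \sqrt{-10} = i \sqrt{10} \approx 3.1623 i$)
$\sqrt{\left(U{\left(-4 \right)} u + P\right) - 166} = \sqrt{\left(3 \cdot 48 + i \sqrt{10}\right) - 166} = \sqrt{\left(144 + i \sqrt{10}\right) - 166} = \sqrt{-22 + i \sqrt{10}}$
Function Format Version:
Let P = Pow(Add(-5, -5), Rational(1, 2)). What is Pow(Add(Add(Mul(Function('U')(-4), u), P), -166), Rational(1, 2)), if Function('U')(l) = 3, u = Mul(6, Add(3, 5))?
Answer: Pow(Add(-22, Mul(I, Pow(10, Rational(1, 2)))), Rational(1, 2)) ≈ Add(0.33624, Mul(4.7025, I))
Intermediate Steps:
u = 48 (u = Mul(6, 8) = 48)
P = Mul(I, Pow(10, Rational(1, 2))) (P = Pow(-10, Rational(1, 2)) = Mul(I, Pow(10, Rational(1, 2))) ≈ Mul(3.1623, I))
Pow(Add(Add(Mul(Function('U')(-4), u), P), -166), Rational(1, 2)) = Pow(Add(Add(Mul(3, 48), Mul(I, Pow(10, Rational(1, 2)))), -166), Rational(1, 2)) = Pow(Add(Add(144, Mul(I, Pow(10, Rational(1, 2)))), -166), Rational(1, 2)) = Pow(Add(-22, Mul(I, Pow(10, Rational(1, 2)))), Rational(1, 2))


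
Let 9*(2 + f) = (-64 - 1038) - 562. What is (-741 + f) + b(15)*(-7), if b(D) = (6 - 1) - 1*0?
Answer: -8666/9 ≈ -962.89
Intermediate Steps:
b(D) = 5 (b(D) = 5 + 0 = 5)
f = -1682/9 (f = -2 + ((-64 - 1038) - 562)/9 = -2 + (-1102 - 562)/9 = -2 + (1/9)*(-1664) = -2 - 1664/9 = -1682/9 ≈ -186.89)
(-741 + f) + b(15)*(-7) = (-741 - 1682/9) + 5*(-7) = -8351/9 - 35 = -8666/9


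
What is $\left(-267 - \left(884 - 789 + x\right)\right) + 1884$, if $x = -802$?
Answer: $2324$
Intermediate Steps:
$\left(-267 - \left(884 - 789 + x\right)\right) + 1884 = \left(-267 - \left(82 - 789\right)\right) + 1884 = \left(-267 - -707\right) + 1884 = \left(-267 + \left(-884 + 1591\right)\right) + 1884 = \left(-267 + 707\right) + 1884 = 440 + 1884 = 2324$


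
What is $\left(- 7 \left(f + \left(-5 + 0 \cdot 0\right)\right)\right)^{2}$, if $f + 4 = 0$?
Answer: $3969$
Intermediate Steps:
$f = -4$ ($f = -4 + 0 = -4$)
$\left(- 7 \left(f + \left(-5 + 0 \cdot 0\right)\right)\right)^{2} = \left(- 7 \left(-4 + \left(-5 + 0 \cdot 0\right)\right)\right)^{2} = \left(- 7 \left(-4 + \left(-5 + 0\right)\right)\right)^{2} = \left(- 7 \left(-4 - 5\right)\right)^{2} = \left(\left(-7\right) \left(-9\right)\right)^{2} = 63^{2} = 3969$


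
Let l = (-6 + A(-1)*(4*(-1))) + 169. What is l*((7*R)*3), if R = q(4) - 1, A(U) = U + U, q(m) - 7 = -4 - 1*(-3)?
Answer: 17955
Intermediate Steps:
q(m) = 6 (q(m) = 7 + (-4 - 1*(-3)) = 7 + (-4 + 3) = 7 - 1 = 6)
A(U) = 2*U
R = 5 (R = 6 - 1 = 5)
l = 171 (l = (-6 + (2*(-1))*(4*(-1))) + 169 = (-6 - 2*(-4)) + 169 = (-6 + 8) + 169 = 2 + 169 = 171)
l*((7*R)*3) = 171*((7*5)*3) = 171*(35*3) = 171*105 = 17955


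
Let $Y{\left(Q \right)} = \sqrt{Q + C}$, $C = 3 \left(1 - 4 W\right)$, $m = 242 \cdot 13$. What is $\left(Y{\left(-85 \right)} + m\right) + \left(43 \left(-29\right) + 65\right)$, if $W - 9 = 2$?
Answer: $1964 + i \sqrt{214} \approx 1964.0 + 14.629 i$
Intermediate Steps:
$W = 11$ ($W = 9 + 2 = 11$)
$m = 3146$
$C = -129$ ($C = 3 \left(1 - 44\right) = 3 \left(-43\right) = -129$)
$Y{\left(Q \right)} = \sqrt{-129 + Q}$ ($Y{\left(Q \right)} = \sqrt{Q - 129} = \sqrt{-129 + Q}$)
$\left(Y{\left(-85 \right)} + m\right) + \left(43 \left(-29\right) + 65\right) = \left(\sqrt{-129 - 85} + 3146\right) + \left(43 \left(-29\right) + 65\right) = \left(\sqrt{-214} + 3146\right) + \left(-1247 + 65\right) = \left(i \sqrt{214} + 3146\right) - 1182 = \left(3146 + i \sqrt{214}\right) - 1182 = 1964 + i \sqrt{214}$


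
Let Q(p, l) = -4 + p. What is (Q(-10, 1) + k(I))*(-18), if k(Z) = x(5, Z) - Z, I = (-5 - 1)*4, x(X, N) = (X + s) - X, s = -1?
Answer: -162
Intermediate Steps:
x(X, N) = -1 (x(X, N) = (X - 1) - X = (-1 + X) - X = -1)
I = -24 (I = -6*4 = -24)
k(Z) = -1 - Z
(Q(-10, 1) + k(I))*(-18) = ((-4 - 10) + (-1 - 1*(-24)))*(-18) = (-14 + (-1 + 24))*(-18) = (-14 + 23)*(-18) = 9*(-18) = -162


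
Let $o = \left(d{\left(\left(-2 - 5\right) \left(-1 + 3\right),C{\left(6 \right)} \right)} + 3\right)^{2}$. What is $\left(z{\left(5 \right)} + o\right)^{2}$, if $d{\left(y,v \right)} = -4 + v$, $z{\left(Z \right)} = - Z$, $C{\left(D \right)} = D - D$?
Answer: $16$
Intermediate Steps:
$C{\left(D \right)} = 0$
$o = 1$ ($o = \left(\left(-4 + 0\right) + 3\right)^{2} = \left(-4 + 3\right)^{2} = \left(-1\right)^{2} = 1$)
$\left(z{\left(5 \right)} + o\right)^{2} = \left(\left(-1\right) 5 + 1\right)^{2} = \left(-5 + 1\right)^{2} = \left(-4\right)^{2} = 16$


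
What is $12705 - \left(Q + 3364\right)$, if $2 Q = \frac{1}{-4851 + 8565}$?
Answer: $\frac{69384947}{7428} \approx 9341.0$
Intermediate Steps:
$Q = \frac{1}{7428}$ ($Q = \frac{1}{2 \left(-4851 + 8565\right)} = \frac{1}{2 \cdot 3714} = \frac{1}{2} \cdot \frac{1}{3714} = \frac{1}{7428} \approx 0.00013463$)
$12705 - \left(Q + 3364\right) = 12705 - \left(\frac{1}{7428} + 3364\right) = 12705 - \frac{24987793}{7428} = \frac{69384947}{7428}$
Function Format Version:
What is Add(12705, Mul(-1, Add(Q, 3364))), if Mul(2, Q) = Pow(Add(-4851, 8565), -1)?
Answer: Rational(69384947, 7428) ≈ 9341.0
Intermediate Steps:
Q = Rational(1, 7428) (Q = Mul(Rational(1, 2), Pow(Add(-4851, 8565), -1)) = Mul(Rational(1, 2), Pow(3714, -1)) = Mul(Rational(1, 2), Rational(1, 3714)) = Rational(1, 7428) ≈ 0.00013463)
Add(12705, Mul(-1, Add(Q, 3364))) = Add(12705, Mul(-1, Add(Rational(1, 7428), 3364))) = Add(12705, Mul(-1, Rational(24987793, 7428))) = Add(12705, Rational(-24987793, 7428)) = Rational(69384947, 7428)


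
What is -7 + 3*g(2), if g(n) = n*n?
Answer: 5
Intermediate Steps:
g(n) = n²
-7 + 3*g(2) = -7 + 3*2² = -7 + 3*4 = -7 + 12 = 5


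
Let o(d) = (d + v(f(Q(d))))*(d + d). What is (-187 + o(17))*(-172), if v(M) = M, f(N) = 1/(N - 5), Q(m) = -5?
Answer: -333336/5 ≈ -66667.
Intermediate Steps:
f(N) = 1/(-5 + N)
o(d) = 2*d*(-⅒ + d) (o(d) = (d + 1/(-5 - 5))*(d + d) = (d + 1/(-10))*(2*d) = (d - ⅒)*(2*d) = (-⅒ + d)*(2*d) = 2*d*(-⅒ + d))
(-187 + o(17))*(-172) = (-187 + (⅕)*17*(-1 + 10*17))*(-172) = (-187 + (⅕)*17*(-1 + 170))*(-172) = (-187 + (⅕)*17*169)*(-172) = (-187 + 2873/5)*(-172) = (1938/5)*(-172) = -333336/5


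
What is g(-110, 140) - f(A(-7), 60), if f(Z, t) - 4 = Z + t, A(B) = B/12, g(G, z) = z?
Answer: 919/12 ≈ 76.583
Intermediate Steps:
A(B) = B/12 (A(B) = B*(1/12) = B/12)
f(Z, t) = 4 + Z + t (f(Z, t) = 4 + (Z + t) = 4 + Z + t)
g(-110, 140) - f(A(-7), 60) = 140 - (4 + (1/12)*(-7) + 60) = 140 - (4 - 7/12 + 60) = 140 - 1*761/12 = 140 - 761/12 = 919/12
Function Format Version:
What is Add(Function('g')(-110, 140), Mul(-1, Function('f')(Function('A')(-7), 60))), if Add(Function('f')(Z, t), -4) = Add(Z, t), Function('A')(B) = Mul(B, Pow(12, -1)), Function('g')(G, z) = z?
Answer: Rational(919, 12) ≈ 76.583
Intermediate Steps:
Function('A')(B) = Mul(Rational(1, 12), B) (Function('A')(B) = Mul(B, Rational(1, 12)) = Mul(Rational(1, 12), B))
Function('f')(Z, t) = Add(4, Z, t) (Function('f')(Z, t) = Add(4, Add(Z, t)) = Add(4, Z, t))
Add(Function('g')(-110, 140), Mul(-1, Function('f')(Function('A')(-7), 60))) = Add(140, Mul(-1, Add(4, Mul(Rational(1, 12), -7), 60))) = Add(140, Mul(-1, Add(4, Rational(-7, 12), 60))) = Add(140, Mul(-1, Rational(761, 12))) = Add(140, Rational(-761, 12)) = Rational(919, 12)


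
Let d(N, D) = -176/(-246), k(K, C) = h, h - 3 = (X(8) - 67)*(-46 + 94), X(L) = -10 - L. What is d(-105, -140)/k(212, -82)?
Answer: -88/501471 ≈ -0.00017548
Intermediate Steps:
h = -4077 (h = 3 + ((-10 - 1*8) - 67)*(-46 + 94) = 3 + ((-10 - 8) - 67)*48 = 3 + (-18 - 67)*48 = 3 - 85*48 = 3 - 4080 = -4077)
k(K, C) = -4077
d(N, D) = 88/123 (d(N, D) = -176*(-1/246) = 88/123)
d(-105, -140)/k(212, -82) = (88/123)/(-4077) = (88/123)*(-1/4077) = -88/501471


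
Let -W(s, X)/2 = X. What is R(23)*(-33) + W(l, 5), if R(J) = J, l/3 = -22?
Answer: -769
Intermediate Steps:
l = -66 (l = 3*(-22) = -66)
W(s, X) = -2*X
R(23)*(-33) + W(l, 5) = 23*(-33) - 2*5 = -759 - 10 = -769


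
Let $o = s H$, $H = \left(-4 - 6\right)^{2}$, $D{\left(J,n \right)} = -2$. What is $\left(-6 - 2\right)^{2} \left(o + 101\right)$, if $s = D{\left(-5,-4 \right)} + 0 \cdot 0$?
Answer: $-6336$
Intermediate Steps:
$H = 100$ ($H = \left(-4 - 6\right)^{2} = \left(-10\right)^{2} = 100$)
$s = -2$ ($s = -2 + 0 \cdot 0 = -2 + 0 = -2$)
$o = -200$ ($o = \left(-2\right) 100 = -200$)
$\left(-6 - 2\right)^{2} \left(o + 101\right) = \left(-6 - 2\right)^{2} \left(-200 + 101\right) = \left(-8\right)^{2} \left(-99\right) = 64 \left(-99\right) = -6336$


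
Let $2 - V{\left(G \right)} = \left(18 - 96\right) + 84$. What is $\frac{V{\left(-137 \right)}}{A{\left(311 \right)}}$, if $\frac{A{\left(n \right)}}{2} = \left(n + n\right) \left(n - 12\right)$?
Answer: $- \frac{1}{92989} \approx -1.0754 \cdot 10^{-5}$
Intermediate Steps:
$V{\left(G \right)} = -4$ ($V{\left(G \right)} = 2 - \left(\left(18 - 96\right) + 84\right) = 2 - \left(-78 + 84\right) = 2 - 6 = -4$)
$A{\left(n \right)} = 4 n \left(-12 + n\right)$ ($A{\left(n \right)} = 2 \left(n + n\right) \left(n - 12\right) = 2 \cdot 2 n \left(-12 + n\right) = 4 n \left(-12 + n\right)$)
$\frac{V{\left(-137 \right)}}{A{\left(311 \right)}} = - \frac{4}{4 \cdot 311 \left(-12 + 311\right)} = - \frac{4}{4 \cdot 311 \cdot 299} = - \frac{4}{371956} = \left(-4\right) \frac{1}{371956} = - \frac{1}{92989}$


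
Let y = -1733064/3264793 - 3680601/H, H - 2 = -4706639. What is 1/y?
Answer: 5122065177047/1286499078275 ≈ 3.9814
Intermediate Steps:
H = -4706637 (H = 2 - 4706639 = -4706637)
y = 1286499078275/5122065177047 (y = -1733064/3264793 - 3680601/(-4706637) = -1733064*1/3264793 - 3680601*(-1/4706637) = -1733064/3264793 + 1226867/1568879 = 1286499078275/5122065177047 ≈ 0.25117)
1/y = 1/(1286499078275/5122065177047) = 5122065177047/1286499078275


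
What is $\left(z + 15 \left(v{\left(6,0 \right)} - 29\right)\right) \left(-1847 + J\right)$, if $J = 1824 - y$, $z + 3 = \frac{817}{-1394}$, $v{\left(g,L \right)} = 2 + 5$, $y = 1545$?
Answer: $\frac{364574896}{697} \approx 5.2306 \cdot 10^{5}$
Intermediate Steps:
$v{\left(g,L \right)} = 7$
$z = - \frac{4999}{1394}$ ($z = -3 + \frac{817}{-1394} = -3 + 817 \left(- \frac{1}{1394}\right) = -3 - \frac{817}{1394} = - \frac{4999}{1394} \approx -3.5861$)
$J = 279$ ($J = 1824 - 1545 = 279$)
$\left(z + 15 \left(v{\left(6,0 \right)} - 29\right)\right) \left(-1847 + J\right) = \left(- \frac{4999}{1394} + 15 \left(7 - 29\right)\right) \left(-1847 + 279\right) = \left(- \frac{4999}{1394} + 15 \left(-22\right)\right) \left(-1568\right) = \left(- \frac{4999}{1394} - 330\right) \left(-1568\right) = \left(- \frac{465019}{1394}\right) \left(-1568\right) = \frac{364574896}{697}$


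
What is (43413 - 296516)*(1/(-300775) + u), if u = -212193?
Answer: 16153628144734328/300775 ≈ 5.3707e+10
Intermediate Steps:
(43413 - 296516)*(1/(-300775) + u) = (43413 - 296516)*(1/(-300775) - 212193) = -253103*(-1/300775 - 212193) = -253103*(-63822349576/300775) = 16153628144734328/300775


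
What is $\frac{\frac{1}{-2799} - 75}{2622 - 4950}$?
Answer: $\frac{104963}{3258036} \approx 0.032217$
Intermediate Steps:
$\frac{\frac{1}{-2799} - 75}{2622 - 4950} = \frac{- \frac{1}{2799} - 75}{-2328} = \left(- \frac{209926}{2799}\right) \left(- \frac{1}{2328}\right) = \frac{104963}{3258036}$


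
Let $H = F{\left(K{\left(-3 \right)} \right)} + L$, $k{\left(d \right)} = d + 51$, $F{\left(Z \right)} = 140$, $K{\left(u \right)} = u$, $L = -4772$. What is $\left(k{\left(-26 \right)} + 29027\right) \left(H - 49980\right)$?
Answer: $-1586587824$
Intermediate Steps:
$k{\left(d \right)} = 51 + d$
$H = -4632$ ($H = 140 - 4772 = -4632$)
$\left(k{\left(-26 \right)} + 29027\right) \left(H - 49980\right) = \left(\left(51 - 26\right) + 29027\right) \left(-4632 - 49980\right) = \left(25 + 29027\right) \left(-54612\right) = 29052 \left(-54612\right) = -1586587824$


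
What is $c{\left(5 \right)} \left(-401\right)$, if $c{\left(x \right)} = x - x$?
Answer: $0$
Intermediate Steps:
$c{\left(x \right)} = 0$
$c{\left(5 \right)} \left(-401\right) = 0 \left(-401\right) = 0$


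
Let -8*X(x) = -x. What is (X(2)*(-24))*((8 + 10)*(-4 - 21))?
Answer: 2700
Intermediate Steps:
X(x) = x/8 (X(x) = -(-1)*x/8 = x/8)
(X(2)*(-24))*((8 + 10)*(-4 - 21)) = (((⅛)*2)*(-24))*((8 + 10)*(-4 - 21)) = ((¼)*(-24))*(18*(-25)) = -6*(-450) = 2700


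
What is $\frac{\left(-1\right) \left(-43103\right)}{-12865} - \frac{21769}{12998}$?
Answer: $- \frac{840310979}{167219270} \approx -5.0252$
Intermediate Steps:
$\frac{\left(-1\right) \left(-43103\right)}{-12865} - \frac{21769}{12998} = 43103 \left(- \frac{1}{12865}\right) - \frac{21769}{12998} = - \frac{43103}{12865} - \frac{21769}{12998} = - \frac{840310979}{167219270}$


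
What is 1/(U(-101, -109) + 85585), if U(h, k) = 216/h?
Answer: 101/8643869 ≈ 1.1685e-5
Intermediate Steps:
1/(U(-101, -109) + 85585) = 1/(216/(-101) + 85585) = 1/(216*(-1/101) + 85585) = 1/(-216/101 + 85585) = 1/(8643869/101) = 101/8643869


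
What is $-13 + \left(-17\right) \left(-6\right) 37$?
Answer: $3761$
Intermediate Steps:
$-13 + \left(-17\right) \left(-6\right) 37 = -13 + 102 \cdot 37 = -13 + 3774 = 3761$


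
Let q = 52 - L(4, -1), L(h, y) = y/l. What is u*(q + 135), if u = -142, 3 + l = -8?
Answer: -291952/11 ≈ -26541.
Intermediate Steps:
l = -11 (l = -3 - 8 = -11)
L(h, y) = -y/11 (L(h, y) = y/(-11) = y*(-1/11) = -y/11)
q = 571/11 (q = 52 - (-1)*(-1)/11 = 52 - 1*1/11 = 52 - 1/11 = 571/11 ≈ 51.909)
u*(q + 135) = -142*(571/11 + 135) = -142*2056/11 = -291952/11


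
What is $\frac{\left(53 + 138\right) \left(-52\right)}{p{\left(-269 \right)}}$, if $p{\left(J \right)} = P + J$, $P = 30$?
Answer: $\frac{9932}{239} \approx 41.556$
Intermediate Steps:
$p{\left(J \right)} = 30 + J$
$\frac{\left(53 + 138\right) \left(-52\right)}{p{\left(-269 \right)}} = \frac{\left(53 + 138\right) \left(-52\right)}{30 - 269} = \frac{191 \left(-52\right)}{-239} = \left(-9932\right) \left(- \frac{1}{239}\right) = \frac{9932}{239}$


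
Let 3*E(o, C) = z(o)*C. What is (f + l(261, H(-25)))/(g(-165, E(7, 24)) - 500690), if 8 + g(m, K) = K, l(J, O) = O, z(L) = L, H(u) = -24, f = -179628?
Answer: 89826/250321 ≈ 0.35884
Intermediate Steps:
E(o, C) = C*o/3 (E(o, C) = (o*C)/3 = (C*o)/3 = C*o/3)
g(m, K) = -8 + K
(f + l(261, H(-25)))/(g(-165, E(7, 24)) - 500690) = (-179628 - 24)/((-8 + (1/3)*24*7) - 500690) = -179652/((-8 + 56) - 500690) = -179652/(48 - 500690) = -179652/(-500642) = -179652*(-1/500642) = 89826/250321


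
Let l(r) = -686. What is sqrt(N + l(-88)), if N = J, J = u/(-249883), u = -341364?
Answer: I*sqrt(42749577330242)/249883 ≈ 26.165*I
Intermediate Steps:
J = 341364/249883 (J = -341364/(-249883) = -341364*(-1/249883) = 341364/249883 ≈ 1.3661)
N = 341364/249883 ≈ 1.3661
sqrt(N + l(-88)) = sqrt(341364/249883 - 686) = sqrt(-171078374/249883) = I*sqrt(42749577330242)/249883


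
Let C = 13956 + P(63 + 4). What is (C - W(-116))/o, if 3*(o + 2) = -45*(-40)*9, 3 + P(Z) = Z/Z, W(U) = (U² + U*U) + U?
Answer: -6421/2699 ≈ -2.3790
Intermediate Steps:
W(U) = U + 2*U² (W(U) = (U² + U²) + U = 2*U² + U = U + 2*U²)
P(Z) = -2 (P(Z) = -3 + Z/Z = -3 + 1 = -2)
o = 5398 (o = -2 + (-45*(-40)*9)/3 = -2 + (1800*9)/3 = -2 + (⅓)*16200 = -2 + 5400 = 5398)
C = 13954 (C = 13956 - 2 = 13954)
(C - W(-116))/o = (13954 - (-116)*(1 + 2*(-116)))/5398 = (13954 - (-116)*(1 - 232))*(1/5398) = (13954 - (-116)*(-231))*(1/5398) = (13954 - 1*26796)*(1/5398) = (13954 - 26796)*(1/5398) = -12842*1/5398 = -6421/2699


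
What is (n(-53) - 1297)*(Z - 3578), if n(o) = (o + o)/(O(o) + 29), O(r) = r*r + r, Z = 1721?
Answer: 6707950107/2785 ≈ 2.4086e+6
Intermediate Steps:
O(r) = r + r**2 (O(r) = r**2 + r = r + r**2)
n(o) = 2*o/(29 + o*(1 + o)) (n(o) = (o + o)/(o*(1 + o) + 29) = (2*o)/(29 + o*(1 + o)) = 2*o/(29 + o*(1 + o)))
(n(-53) - 1297)*(Z - 3578) = (2*(-53)/(29 - 53*(1 - 53)) - 1297)*(1721 - 3578) = (2*(-53)/(29 - 53*(-52)) - 1297)*(-1857) = (2*(-53)/(29 + 2756) - 1297)*(-1857) = (2*(-53)/2785 - 1297)*(-1857) = (2*(-53)*(1/2785) - 1297)*(-1857) = (-106/2785 - 1297)*(-1857) = -3612251/2785*(-1857) = 6707950107/2785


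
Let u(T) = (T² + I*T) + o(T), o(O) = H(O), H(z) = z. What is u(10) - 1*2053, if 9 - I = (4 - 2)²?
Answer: -1893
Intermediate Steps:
I = 5 (I = 9 - (4 - 2)² = 9 - 1*2² = 9 - 1*4 = 9 - 4 = 5)
o(O) = O
u(T) = T² + 6*T (u(T) = (T² + 5*T) + T = T² + 6*T)
u(10) - 1*2053 = 10*(6 + 10) - 1*2053 = 10*16 - 2053 = 160 - 2053 = -1893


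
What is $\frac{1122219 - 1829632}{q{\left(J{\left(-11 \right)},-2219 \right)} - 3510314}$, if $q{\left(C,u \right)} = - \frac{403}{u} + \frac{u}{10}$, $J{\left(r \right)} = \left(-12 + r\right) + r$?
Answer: $\frac{15697494470}{77898787591} \approx 0.20151$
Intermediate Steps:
$J{\left(r \right)} = -12 + 2 r$
$q{\left(C,u \right)} = - \frac{403}{u} + \frac{u}{10}$ ($q{\left(C,u \right)} = - \frac{403}{u} + u \frac{1}{10} = - \frac{403}{u} + \frac{u}{10}$)
$\frac{1122219 - 1829632}{q{\left(J{\left(-11 \right)},-2219 \right)} - 3510314} = \frac{1122219 - 1829632}{\left(- \frac{403}{-2219} + \frac{1}{10} \left(-2219\right)\right) - 3510314} = - \frac{707413}{\left(\left(-403\right) \left(- \frac{1}{2219}\right) - \frac{2219}{10}\right) - 3510314} = - \frac{707413}{\left(\frac{403}{2219} - \frac{2219}{10}\right) - 3510314} = - \frac{707413}{- \frac{4919931}{22190} - 3510314} = - \frac{707413}{- \frac{77898787591}{22190}} = \left(-707413\right) \left(- \frac{22190}{77898787591}\right) = \frac{15697494470}{77898787591}$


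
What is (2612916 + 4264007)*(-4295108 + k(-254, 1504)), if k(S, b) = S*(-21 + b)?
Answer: -32127540102170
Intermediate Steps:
(2612916 + 4264007)*(-4295108 + k(-254, 1504)) = (2612916 + 4264007)*(-4295108 - 254*(-21 + 1504)) = 6876923*(-4295108 - 254*1483) = 6876923*(-4295108 - 376682) = 6876923*(-4671790) = -32127540102170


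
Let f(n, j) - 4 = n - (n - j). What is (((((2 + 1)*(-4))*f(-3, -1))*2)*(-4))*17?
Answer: 4896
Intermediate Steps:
f(n, j) = 4 + j (f(n, j) = 4 + (n - (n - j)) = 4 + (n + (j - n)) = 4 + j)
(((((2 + 1)*(-4))*f(-3, -1))*2)*(-4))*17 = (((((2 + 1)*(-4))*(4 - 1))*2)*(-4))*17 = ((((3*(-4))*3)*2)*(-4))*17 = ((-12*3*2)*(-4))*17 = (-36*2*(-4))*17 = -72*(-4)*17 = 288*17 = 4896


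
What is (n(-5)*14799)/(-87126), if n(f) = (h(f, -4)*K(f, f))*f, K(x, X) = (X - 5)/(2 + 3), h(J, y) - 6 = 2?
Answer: -197320/14521 ≈ -13.589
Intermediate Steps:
h(J, y) = 8 (h(J, y) = 6 + 2 = 8)
K(x, X) = -1 + X/5 (K(x, X) = (-5 + X)/5 = (-5 + X)*(⅕) = -1 + X/5)
n(f) = f*(-8 + 8*f/5) (n(f) = (8*(-1 + f/5))*f = (-8 + 8*f/5)*f = f*(-8 + 8*f/5))
(n(-5)*14799)/(-87126) = (((8/5)*(-5)*(-5 - 5))*14799)/(-87126) = (((8/5)*(-5)*(-10))*14799)*(-1/87126) = (80*14799)*(-1/87126) = 1183920*(-1/87126) = -197320/14521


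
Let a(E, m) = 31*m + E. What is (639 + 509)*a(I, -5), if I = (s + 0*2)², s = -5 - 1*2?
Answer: -121688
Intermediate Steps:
s = -7 (s = -5 - 2 = -7)
I = 49 (I = (-7 + 0*2)² = (-7 + 0)² = (-7)² = 49)
a(E, m) = E + 31*m
(639 + 509)*a(I, -5) = (639 + 509)*(49 + 31*(-5)) = 1148*(49 - 155) = 1148*(-106) = -121688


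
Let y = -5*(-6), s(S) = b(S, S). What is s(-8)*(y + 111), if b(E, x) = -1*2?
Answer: -282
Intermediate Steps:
b(E, x) = -2
s(S) = -2
y = 30
s(-8)*(y + 111) = -2*(30 + 111) = -2*141 = -282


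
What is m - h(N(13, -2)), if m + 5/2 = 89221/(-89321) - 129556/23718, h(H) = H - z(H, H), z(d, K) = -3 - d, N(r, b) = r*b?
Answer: 84822754573/2118515478 ≈ 40.039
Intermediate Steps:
N(r, b) = b*r
h(H) = 3 + 2*H (h(H) = H - (-3 - H) = H + (3 + H) = 3 + 2*H)
m = -18984503849/2118515478 (m = -5/2 + (89221/(-89321) - 129556/23718) = -5/2 + (89221*(-1/89321) - 129556*1/23718) = -5/2 + (-89221/89321 - 64778/11859) = -5/2 - 6844107577/1059257739 = -18984503849/2118515478 ≈ -8.9612)
m - h(N(13, -2)) = -18984503849/2118515478 - (3 + 2*(-2*13)) = -18984503849/2118515478 - (3 + 2*(-26)) = -18984503849/2118515478 - (3 - 52) = -18984503849/2118515478 - 1*(-49) = -18984503849/2118515478 + 49 = 84822754573/2118515478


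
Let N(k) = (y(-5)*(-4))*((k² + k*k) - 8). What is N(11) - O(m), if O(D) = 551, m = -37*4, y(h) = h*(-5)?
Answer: -23951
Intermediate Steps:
y(h) = -5*h
m = -148
N(k) = 800 - 200*k² (N(k) = (-5*(-5)*(-4))*((k² + k*k) - 8) = (25*(-4))*((k² + k²) - 8) = -100*(2*k² - 8) = -100*(-8 + 2*k²) = 800 - 200*k²)
N(11) - O(m) = (800 - 200*11²) - 1*551 = (800 - 200*121) - 551 = (800 - 24200) - 551 = -23400 - 551 = -23951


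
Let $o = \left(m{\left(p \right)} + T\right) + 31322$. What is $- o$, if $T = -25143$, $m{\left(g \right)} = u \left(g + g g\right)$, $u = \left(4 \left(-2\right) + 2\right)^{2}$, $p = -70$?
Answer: $-180059$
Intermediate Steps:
$u = 36$ ($u = \left(-8 + 2\right)^{2} = \left(-6\right)^{2} = 36$)
$m{\left(g \right)} = 36 g + 36 g^{2}$ ($m{\left(g \right)} = 36 \left(g + g g\right) = 36 \left(g + g^{2}\right) = 36 g + 36 g^{2}$)
$o = 180059$ ($o = \left(36 \left(-70\right) \left(1 - 70\right) - 25143\right) + 31322 = \left(36 \left(-70\right) \left(-69\right) - 25143\right) + 31322 = \left(173880 - 25143\right) + 31322 = 148737 + 31322 = 180059$)
$- o = \left(-1\right) 180059 = -180059$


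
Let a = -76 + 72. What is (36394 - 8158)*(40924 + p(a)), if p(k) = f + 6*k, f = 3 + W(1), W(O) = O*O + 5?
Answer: 1155106524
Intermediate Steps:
a = -4
W(O) = 5 + O**2 (W(O) = O**2 + 5 = 5 + O**2)
f = 9 (f = 3 + (5 + 1**2) = 3 + (5 + 1) = 3 + 6 = 9)
p(k) = 9 + 6*k
(36394 - 8158)*(40924 + p(a)) = (36394 - 8158)*(40924 + (9 + 6*(-4))) = 28236*(40924 + (9 - 24)) = 28236*(40924 - 15) = 28236*40909 = 1155106524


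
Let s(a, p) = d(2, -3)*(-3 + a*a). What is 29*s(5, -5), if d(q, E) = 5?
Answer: 3190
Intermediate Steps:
s(a, p) = -15 + 5*a² (s(a, p) = 5*(-3 + a*a) = 5*(-3 + a²) = -15 + 5*a²)
29*s(5, -5) = 29*(-15 + 5*5²) = 29*(-15 + 5*25) = 29*(-15 + 125) = 29*110 = 3190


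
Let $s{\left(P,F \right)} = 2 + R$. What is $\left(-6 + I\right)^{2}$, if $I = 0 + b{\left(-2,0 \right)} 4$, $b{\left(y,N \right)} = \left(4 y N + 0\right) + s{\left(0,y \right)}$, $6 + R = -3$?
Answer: $1156$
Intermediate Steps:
$R = -9$ ($R = -6 - 3 = -9$)
$s{\left(P,F \right)} = -7$ ($s{\left(P,F \right)} = 2 - 9 = -7$)
$b{\left(y,N \right)} = -7 + 4 N y$ ($b{\left(y,N \right)} = \left(4 y N + 0\right) - 7 = \left(4 N y + 0\right) - 7 = 4 N y - 7 = -7 + 4 N y$)
$I = -28$ ($I = 0 + \left(-7 + 4 \cdot 0 \left(-2\right)\right) 4 = 0 + \left(-7 + 0\right) 4 = 0 - 28 = -28$)
$\left(-6 + I\right)^{2} = \left(-6 - 28\right)^{2} = \left(-34\right)^{2} = 1156$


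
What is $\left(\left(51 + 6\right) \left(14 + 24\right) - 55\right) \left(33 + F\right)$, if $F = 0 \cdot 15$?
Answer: $69663$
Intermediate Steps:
$F = 0$
$\left(\left(51 + 6\right) \left(14 + 24\right) - 55\right) \left(33 + F\right) = \left(\left(51 + 6\right) \left(14 + 24\right) - 55\right) \left(33 + 0\right) = \left(57 \cdot 38 - 55\right) 33 = \left(2166 - 55\right) 33 = 2111 \cdot 33 = 69663$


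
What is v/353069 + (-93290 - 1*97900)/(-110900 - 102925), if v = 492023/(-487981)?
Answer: 2196013609392129/2456007687386695 ≈ 0.89414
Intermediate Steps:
v = -492023/487981 (v = 492023*(-1/487981) = -492023/487981 ≈ -1.0083)
v/353069 + (-93290 - 1*97900)/(-110900 - 102925) = -492023/487981/353069 + (-93290 - 1*97900)/(-110900 - 102925) = -492023/487981*1/353069 + (-93290 - 97900)/(-213825) = -492023/172290963689 - 191190*(-1/213825) = -492023/172290963689 + 12746/14255 = 2196013609392129/2456007687386695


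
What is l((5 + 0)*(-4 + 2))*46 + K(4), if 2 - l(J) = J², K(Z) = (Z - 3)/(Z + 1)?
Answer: -22539/5 ≈ -4507.8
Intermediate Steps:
K(Z) = (-3 + Z)/(1 + Z)
l(J) = 2 - J²
l((5 + 0)*(-4 + 2))*46 + K(4) = (2 - ((5 + 0)*(-4 + 2))²)*46 + (-3 + 4)/(1 + 4) = (2 - (5*(-2))²)*46 + 1/5 = (2 - 1*(-10)²)*46 + (⅕)*1 = (2 - 1*100)*46 + ⅕ = (2 - 100)*46 + ⅕ = -98*46 + ⅕ = -4508 + ⅕ = -22539/5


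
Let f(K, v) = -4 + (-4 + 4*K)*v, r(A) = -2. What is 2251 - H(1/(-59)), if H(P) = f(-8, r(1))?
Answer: 2183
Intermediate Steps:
f(K, v) = -4 + v*(-4 + 4*K)
H(P) = 68 (H(P) = -4 - 4*(-2) + 4*(-8)*(-2) = -4 + 8 + 64 = 68)
2251 - H(1/(-59)) = 2251 - 1*68 = 2251 - 68 = 2183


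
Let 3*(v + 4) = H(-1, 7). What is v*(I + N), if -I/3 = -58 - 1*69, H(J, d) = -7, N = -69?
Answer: -1976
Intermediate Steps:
I = 381 (I = -3*(-58 - 1*69) = -3*(-58 - 69) = -3*(-127) = 381)
v = -19/3 (v = -4 + (⅓)*(-7) = -4 - 7/3 = -19/3 ≈ -6.3333)
v*(I + N) = -19*(381 - 69)/3 = -19/3*312 = -1976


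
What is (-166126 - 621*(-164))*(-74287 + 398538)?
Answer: -20843502782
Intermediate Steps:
(-166126 - 621*(-164))*(-74287 + 398538) = (-166126 + 101844)*324251 = -64282*324251 = -20843502782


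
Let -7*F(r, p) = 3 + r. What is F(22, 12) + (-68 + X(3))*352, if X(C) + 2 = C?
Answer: -165113/7 ≈ -23588.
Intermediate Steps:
X(C) = -2 + C
F(r, p) = -3/7 - r/7 (F(r, p) = -(3 + r)/7 = -3/7 - r/7)
F(22, 12) + (-68 + X(3))*352 = (-3/7 - ⅐*22) + (-68 + (-2 + 3))*352 = (-3/7 - 22/7) + (-68 + 1)*352 = -25/7 - 67*352 = -25/7 - 23584 = -165113/7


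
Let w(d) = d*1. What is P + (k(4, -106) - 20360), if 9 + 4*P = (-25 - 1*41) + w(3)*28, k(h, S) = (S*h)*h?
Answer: -88215/4 ≈ -22054.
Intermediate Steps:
w(d) = d
k(h, S) = S*h²
P = 9/4 (P = -9/4 + ((-25 - 1*41) + 3*28)/4 = -9/4 + ((-25 - 41) + 84)/4 = -9/4 + (-66 + 84)/4 = -9/4 + (¼)*18 = -9/4 + 9/2 = 9/4 ≈ 2.2500)
P + (k(4, -106) - 20360) = 9/4 + (-106*4² - 20360) = 9/4 + (-106*16 - 20360) = 9/4 + (-1696 - 20360) = 9/4 - 22056 = -88215/4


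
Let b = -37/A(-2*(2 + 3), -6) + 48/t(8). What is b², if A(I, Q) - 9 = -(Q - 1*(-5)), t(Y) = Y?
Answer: 529/100 ≈ 5.2900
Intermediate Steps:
A(I, Q) = 4 - Q (A(I, Q) = 9 - (Q - 1*(-5)) = 9 - (Q + 5) = 9 - (5 + Q) = 9 + (-5 - Q) = 4 - Q)
b = 23/10 (b = -37/(4 - 1*(-6)) + 48/8 = -37/(4 + 6) + 48*(⅛) = -37/10 + 6 = 23/10 ≈ 2.3000)
b² = (23/10)² = 529/100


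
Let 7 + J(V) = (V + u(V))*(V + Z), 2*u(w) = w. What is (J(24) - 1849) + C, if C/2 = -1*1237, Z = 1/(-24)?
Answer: -6935/2 ≈ -3467.5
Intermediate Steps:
u(w) = w/2
Z = -1/24 ≈ -0.041667
C = -2474 (C = 2*(-1*1237) = 2*(-1237) = -2474)
J(V) = -7 + 3*V*(-1/24 + V)/2 (J(V) = -7 + (V + V/2)*(V - 1/24) = -7 + (3*V/2)*(-1/24 + V) = -7 + 3*V*(-1/24 + V)/2)
(J(24) - 1849) + C = ((-7 - 1/16*24 + (3/2)*24²) - 1849) - 2474 = ((-7 - 3/2 + (3/2)*576) - 1849) - 2474 = ((-7 - 3/2 + 864) - 1849) - 2474 = (1711/2 - 1849) - 2474 = -1987/2 - 2474 = -6935/2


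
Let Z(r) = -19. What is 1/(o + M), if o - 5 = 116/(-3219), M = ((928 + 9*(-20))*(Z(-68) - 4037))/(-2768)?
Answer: 19203/21142921 ≈ 0.00090825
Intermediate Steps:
M = 189618/173 (M = ((928 + 9*(-20))*(-19 - 4037))/(-2768) = ((928 - 180)*(-4056))*(-1/2768) = (748*(-4056))*(-1/2768) = -3033888*(-1/2768) = 189618/173 ≈ 1096.1)
o = 551/111 (o = 5 + 116/(-3219) = 5 + 116*(-1/3219) = 5 - 4/111 = 551/111 ≈ 4.9640)
1/(o + M) = 1/(551/111 + 189618/173) = 1/(21142921/19203) = 19203/21142921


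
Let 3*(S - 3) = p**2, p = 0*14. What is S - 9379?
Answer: -9376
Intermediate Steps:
p = 0
S = 3 (S = 3 + (1/3)*0**2 = 3 + (1/3)*0 = 3 + 0 = 3)
S - 9379 = 3 - 9379 = -9376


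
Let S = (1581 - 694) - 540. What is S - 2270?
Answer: -1923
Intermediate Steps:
S = 347 (S = 887 - 540 = 347)
S - 2270 = 347 - 2270 = -1923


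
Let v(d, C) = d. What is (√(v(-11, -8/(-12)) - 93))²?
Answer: -104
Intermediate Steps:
(√(v(-11, -8/(-12)) - 93))² = (√(-11 - 93))² = (√(-104))² = (2*I*√26)² = -104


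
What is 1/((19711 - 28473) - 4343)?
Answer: -1/13105 ≈ -7.6307e-5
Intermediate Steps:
1/((19711 - 28473) - 4343) = 1/(-8762 - 4343) = 1/(-13105) = -1/13105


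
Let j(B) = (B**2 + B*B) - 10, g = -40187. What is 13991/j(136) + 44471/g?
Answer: -154624315/212313662 ≈ -0.72828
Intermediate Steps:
j(B) = -10 + 2*B**2 (j(B) = (B**2 + B**2) - 10 = 2*B**2 - 10 = -10 + 2*B**2)
13991/j(136) + 44471/g = 13991/(-10 + 2*136**2) + 44471/(-40187) = 13991/(-10 + 2*18496) + 44471*(-1/40187) = 13991/(-10 + 36992) - 6353/5741 = 13991/36982 - 6353/5741 = -154624315/212313662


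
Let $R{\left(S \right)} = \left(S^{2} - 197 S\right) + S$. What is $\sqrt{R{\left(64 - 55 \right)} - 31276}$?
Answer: $i \sqrt{32959} \approx 181.55 i$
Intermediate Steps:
$R{\left(S \right)} = S^{2} - 196 S$
$\sqrt{R{\left(64 - 55 \right)} - 31276} = \sqrt{\left(64 - 55\right) \left(-196 + \left(64 - 55\right)\right) - 31276} = \sqrt{9 \left(-196 + 9\right) - 31276} = \sqrt{9 \left(-187\right) - 31276} = \sqrt{-1683 - 31276} = \sqrt{-32959} = i \sqrt{32959}$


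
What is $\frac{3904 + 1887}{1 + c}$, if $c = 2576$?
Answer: $\frac{5791}{2577} \approx 2.2472$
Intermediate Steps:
$\frac{3904 + 1887}{1 + c} = \frac{3904 + 1887}{1 + 2576} = \frac{5791}{2577}$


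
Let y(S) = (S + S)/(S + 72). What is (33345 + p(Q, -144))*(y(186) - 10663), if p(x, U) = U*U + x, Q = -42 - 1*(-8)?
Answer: -24777685009/43 ≈ -5.7623e+8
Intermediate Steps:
Q = -34 (Q = -42 + 8 = -34)
p(x, U) = x + U² (p(x, U) = U² + x = x + U²)
y(S) = 2*S/(72 + S) (y(S) = (2*S)/(72 + S) = 2*S/(72 + S))
(33345 + p(Q, -144))*(y(186) - 10663) = (33345 + (-34 + (-144)²))*(2*186/(72 + 186) - 10663) = (33345 + (-34 + 20736))*(2*186/258 - 10663) = (33345 + 20702)*(2*186*(1/258) - 10663) = 54047*(62/43 - 10663) = 54047*(-458447/43) = -24777685009/43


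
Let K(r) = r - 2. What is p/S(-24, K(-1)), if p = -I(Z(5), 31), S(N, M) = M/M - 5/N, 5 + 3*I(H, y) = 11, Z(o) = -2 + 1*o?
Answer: -48/29 ≈ -1.6552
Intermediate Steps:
K(r) = -2 + r
Z(o) = -2 + o
I(H, y) = 2 (I(H, y) = -5/3 + (⅓)*11 = -5/3 + 11/3 = 2)
S(N, M) = 1 - 5/N
p = -2 (p = -1*2 = -2)
p/S(-24, K(-1)) = -2*(-24/(-5 - 24)) = -2/((-1/24*(-29))) = -2/29/24 = -2*24/29 = -48/29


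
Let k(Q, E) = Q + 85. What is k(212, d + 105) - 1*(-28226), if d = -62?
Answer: 28523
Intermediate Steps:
k(Q, E) = 85 + Q
k(212, d + 105) - 1*(-28226) = (85 + 212) - 1*(-28226) = 297 + 28226 = 28523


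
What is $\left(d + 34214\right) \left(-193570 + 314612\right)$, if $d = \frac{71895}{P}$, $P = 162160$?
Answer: $\frac{67156693532867}{16216} \approx 4.1414 \cdot 10^{9}$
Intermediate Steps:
$d = \frac{14379}{32432}$ ($d = \frac{71895}{162160} = 71895 \cdot \frac{1}{162160} = \frac{14379}{32432} \approx 0.44336$)
$\left(d + 34214\right) \left(-193570 + 314612\right) = \left(\frac{14379}{32432} + 34214\right) \left(-193570 + 314612\right) = \frac{1109642827}{32432} \cdot 121042 = \frac{67156693532867}{16216}$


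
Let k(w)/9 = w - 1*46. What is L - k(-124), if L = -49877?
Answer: -48347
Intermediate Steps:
k(w) = -414 + 9*w (k(w) = 9*(w - 1*46) = 9*(w - 46) = 9*(-46 + w) = -414 + 9*w)
L - k(-124) = -49877 - (-414 + 9*(-124)) = -49877 - (-414 - 1116) = -49877 - 1*(-1530) = -49877 + 1530 = -48347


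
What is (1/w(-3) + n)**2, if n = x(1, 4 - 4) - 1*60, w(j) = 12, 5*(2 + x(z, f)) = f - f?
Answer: 552049/144 ≈ 3833.7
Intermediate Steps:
x(z, f) = -2 (x(z, f) = -2 + (f - f)/5 = -2 + (1/5)*0 = -2 + 0 = -2)
n = -62 (n = -2 - 1*60 = -2 - 60 = -62)
(1/w(-3) + n)**2 = (1/12 - 62)**2 = (-743/12)**2 = 552049/144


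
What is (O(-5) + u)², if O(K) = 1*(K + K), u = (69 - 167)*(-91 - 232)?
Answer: 1001342736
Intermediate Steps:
u = 31654 (u = -98*(-323) = 31654)
O(K) = 2*K (O(K) = 1*(2*K) = 2*K)
(O(-5) + u)² = (2*(-5) + 31654)² = (-10 + 31654)² = 31644² = 1001342736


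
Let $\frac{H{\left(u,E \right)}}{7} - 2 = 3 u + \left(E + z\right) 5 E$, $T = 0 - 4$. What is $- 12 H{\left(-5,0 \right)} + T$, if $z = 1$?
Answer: $1088$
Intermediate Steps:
$T = -4$
$H{\left(u,E \right)} = 14 + 21 u + 7 E \left(5 + 5 E\right)$ ($H{\left(u,E \right)} = 14 + 7 \left(3 u + \left(E + 1\right) 5 E\right) = 14 + 7 \left(3 u + \left(1 + E\right) 5 E\right) = 14 + 7 \left(3 u + \left(5 + 5 E\right) E\right) = 14 + 7 \left(3 u + E \left(5 + 5 E\right)\right) = 14 + \left(21 u + 7 E \left(5 + 5 E\right)\right) = 14 + 21 u + 7 E \left(5 + 5 E\right)$)
$- 12 H{\left(-5,0 \right)} + T = - 12 \left(14 + 21 \left(-5\right) + 35 \cdot 0 + 35 \cdot 0^{2}\right) - 4 = - 12 \left(14 - 105 + 0 + 35 \cdot 0\right) - 4 = - 12 \left(14 - 105 + 0 + 0\right) - 4 = \left(-12\right) \left(-91\right) - 4 = 1092 - 4 = 1088$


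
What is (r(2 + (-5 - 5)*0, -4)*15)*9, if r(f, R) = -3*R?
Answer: 1620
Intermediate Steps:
(r(2 + (-5 - 5)*0, -4)*15)*9 = (-3*(-4)*15)*9 = (12*15)*9 = 180*9 = 1620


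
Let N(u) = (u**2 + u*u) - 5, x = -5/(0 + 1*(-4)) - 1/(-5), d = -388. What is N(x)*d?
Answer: 15423/50 ≈ 308.46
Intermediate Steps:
x = 29/20 (x = -5/(0 - 4) - 1*(-1/5) = -5/(-4) + 1/5 = -5*(-1/4) + 1/5 = 5/4 + 1/5 = 29/20 ≈ 1.4500)
N(u) = -5 + 2*u**2 (N(u) = (u**2 + u**2) - 5 = 2*u**2 - 5 = -5 + 2*u**2)
N(x)*d = (-5 + 2*(29/20)**2)*(-388) = (-5 + 2*(841/400))*(-388) = (-5 + 841/200)*(-388) = -159/200*(-388) = 15423/50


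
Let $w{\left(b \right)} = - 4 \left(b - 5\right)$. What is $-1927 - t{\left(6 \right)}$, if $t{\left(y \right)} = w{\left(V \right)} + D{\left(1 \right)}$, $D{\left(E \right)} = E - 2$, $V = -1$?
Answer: $-1950$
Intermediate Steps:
$D{\left(E \right)} = -2 + E$
$w{\left(b \right)} = 20 - 4 b$ ($w{\left(b \right)} = - 4 \left(-5 + b\right) = 20 - 4 b$)
$t{\left(y \right)} = 23$ ($t{\left(y \right)} = \left(20 - -4\right) + \left(-2 + 1\right) = \left(20 + 4\right) - 1 = 24 - 1 = 23$)
$-1927 - t{\left(6 \right)} = -1927 - 23 = -1950$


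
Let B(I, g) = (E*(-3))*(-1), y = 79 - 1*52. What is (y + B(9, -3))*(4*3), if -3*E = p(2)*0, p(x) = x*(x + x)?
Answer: 324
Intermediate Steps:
p(x) = 2*x² (p(x) = x*(2*x) = 2*x²)
E = 0 (E = -2*2²*0/3 = -2*4*0/3 = -8*0/3 = -⅓*0 = 0)
y = 27 (y = 79 - 52 = 27)
B(I, g) = 0 (B(I, g) = (0*(-3))*(-1) = 0*(-1) = 0)
(y + B(9, -3))*(4*3) = (27 + 0)*(4*3) = 27*12 = 324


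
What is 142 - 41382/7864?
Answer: 537653/3932 ≈ 136.74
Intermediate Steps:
142 - 41382/7864 = 142 - 1*20691/3932 = 142 - 20691/3932 = 537653/3932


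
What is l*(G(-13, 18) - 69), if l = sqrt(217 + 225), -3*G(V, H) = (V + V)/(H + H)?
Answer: -3713*sqrt(442)/54 ≈ -1445.6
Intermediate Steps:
G(V, H) = -V/(3*H) (G(V, H) = -(V + V)/(3*(H + H)) = -2*V/(3*(2*H)) = -2*V*1/(2*H)/3 = -V/(3*H))
l = sqrt(442) ≈ 21.024
l*(G(-13, 18) - 69) = sqrt(442)*(-1/3*(-13)/18 - 69) = sqrt(442)*(-1/3*(-13)*1/18 - 69) = sqrt(442)*(13/54 - 69) = sqrt(442)*(-3713/54) = -3713*sqrt(442)/54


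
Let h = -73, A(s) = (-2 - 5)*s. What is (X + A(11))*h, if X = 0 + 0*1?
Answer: 5621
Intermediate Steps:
A(s) = -7*s
X = 0 (X = 0 + 0 = 0)
(X + A(11))*h = (0 - 7*11)*(-73) = (0 - 77)*(-73) = -77*(-73) = 5621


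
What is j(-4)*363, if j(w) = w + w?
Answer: -2904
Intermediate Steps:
j(w) = 2*w
j(-4)*363 = (2*(-4))*363 = -8*363 = -2904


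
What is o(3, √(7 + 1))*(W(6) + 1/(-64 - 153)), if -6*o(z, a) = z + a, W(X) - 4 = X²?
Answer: -8679/434 - 2893*√2/217 ≈ -38.852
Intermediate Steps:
W(X) = 4 + X²
o(z, a) = -a/6 - z/6 (o(z, a) = -(z + a)/6 = -(a + z)/6 = -a/6 - z/6)
o(3, √(7 + 1))*(W(6) + 1/(-64 - 153)) = (-√(7 + 1)/6 - ⅙*3)*((4 + 6²) + 1/(-64 - 153)) = (-√2/3 - ½)*((4 + 36) + 1/(-217)) = (-√2/3 - ½)*(40 - 1/217) = (-√2/3 - ½)*(8679/217) = (-½ - √2/3)*(8679/217) = -8679/434 - 2893*√2/217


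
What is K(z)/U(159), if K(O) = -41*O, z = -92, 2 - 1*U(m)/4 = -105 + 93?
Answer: 943/14 ≈ 67.357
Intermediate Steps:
U(m) = 56 (U(m) = 8 - 4*(-105 + 93) = 8 - 4*(-12) = 8 + 48 = 56)
K(z)/U(159) = -41*(-92)/56 = 3772*(1/56) = 943/14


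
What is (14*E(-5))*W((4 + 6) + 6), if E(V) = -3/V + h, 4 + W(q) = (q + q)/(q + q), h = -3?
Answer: 504/5 ≈ 100.80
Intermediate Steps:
W(q) = -3 (W(q) = -4 + (q + q)/(q + q) = -4 + (2*q)/((2*q)) = -4 + (2*q)*(1/(2*q)) = -4 + 1 = -3)
E(V) = -3 - 3/V (E(V) = -3/V - 3 = -3 - 3/V)
(14*E(-5))*W((4 + 6) + 6) = (14*(-3 - 3/(-5)))*(-3) = (14*(-3 - 3*(-⅕)))*(-3) = (14*(-3 + ⅗))*(-3) = (14*(-12/5))*(-3) = -168/5*(-3) = 504/5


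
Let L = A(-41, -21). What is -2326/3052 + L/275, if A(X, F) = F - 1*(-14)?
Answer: -330507/419650 ≈ -0.78758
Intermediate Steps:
A(X, F) = 14 + F (A(X, F) = F + 14 = 14 + F)
L = -7 (L = 14 - 21 = -7)
-2326/3052 + L/275 = -2326/3052 - 7/275 = -2326*1/3052 - 7*1/275 = -1163/1526 - 7/275 = -330507/419650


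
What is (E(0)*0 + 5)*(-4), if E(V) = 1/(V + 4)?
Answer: -20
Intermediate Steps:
E(V) = 1/(4 + V)
(E(0)*0 + 5)*(-4) = (0/(4 + 0) + 5)*(-4) = (0/4 + 5)*(-4) = ((¼)*0 + 5)*(-4) = (0 + 5)*(-4) = 5*(-4) = -20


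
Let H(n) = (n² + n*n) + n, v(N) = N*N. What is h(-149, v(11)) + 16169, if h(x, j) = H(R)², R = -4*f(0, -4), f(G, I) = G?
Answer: 16169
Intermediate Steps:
v(N) = N²
R = 0 (R = -4*0 = 0)
H(n) = n + 2*n² (H(n) = (n² + n²) + n = 2*n² + n = n + 2*n²)
h(x, j) = 0 (h(x, j) = (0*(1 + 2*0))² = (0*(1 + 0))² = (0*1)² = 0² = 0)
h(-149, v(11)) + 16169 = 0 + 16169 = 16169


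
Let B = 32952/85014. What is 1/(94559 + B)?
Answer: 14169/1339811963 ≈ 1.0575e-5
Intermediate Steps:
B = 5492/14169 (B = 32952*(1/85014) = 5492/14169 ≈ 0.38761)
1/(94559 + B) = 1/(94559 + 5492/14169) = 1/(1339811963/14169) = 14169/1339811963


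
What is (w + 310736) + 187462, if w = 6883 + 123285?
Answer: 628366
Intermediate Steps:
w = 130168
(w + 310736) + 187462 = (130168 + 310736) + 187462 = 440904 + 187462 = 628366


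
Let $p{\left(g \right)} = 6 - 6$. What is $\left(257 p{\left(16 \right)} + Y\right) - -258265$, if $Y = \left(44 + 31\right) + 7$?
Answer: $258347$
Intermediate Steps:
$Y = 82$ ($Y = 75 + 7 = 82$)
$p{\left(g \right)} = 0$ ($p{\left(g \right)} = 6 - 6 = 0$)
$\left(257 p{\left(16 \right)} + Y\right) - -258265 = \left(257 \cdot 0 + 82\right) - -258265 = \left(0 + 82\right) + 258265 = 82 + 258265 = 258347$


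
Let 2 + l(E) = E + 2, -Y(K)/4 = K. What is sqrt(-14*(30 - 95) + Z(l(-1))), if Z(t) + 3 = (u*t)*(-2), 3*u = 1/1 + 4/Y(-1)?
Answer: 5*sqrt(327)/3 ≈ 30.139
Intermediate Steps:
Y(K) = -4*K
u = 2/3 (u = (1/1 + 4/((-4*(-1))))/3 = (1*1 + 4/4)/3 = (1 + 4*(1/4))/3 = (1 + 1)/3 = (1/3)*2 = 2/3 ≈ 0.66667)
l(E) = E (l(E) = -2 + (E + 2) = -2 + (2 + E) = E)
Z(t) = -3 - 4*t/3 (Z(t) = -3 + (2*t/3)*(-2) = -3 - 4*t/3)
sqrt(-14*(30 - 95) + Z(l(-1))) = sqrt(-14*(30 - 95) + (-3 - 4/3*(-1))) = sqrt(-14*(-65) + (-3 + 4/3)) = sqrt(910 - 5/3) = sqrt(2725/3) = 5*sqrt(327)/3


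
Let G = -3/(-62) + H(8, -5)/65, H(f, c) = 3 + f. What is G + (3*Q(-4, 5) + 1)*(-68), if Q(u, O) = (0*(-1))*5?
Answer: -273163/4030 ≈ -67.782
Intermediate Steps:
Q(u, O) = 0 (Q(u, O) = 0*5 = 0)
G = 877/4030 (G = -3/(-62) + (3 + 8)/65 = -3*(-1/62) + 11*(1/65) = 3/62 + 11/65 = 877/4030 ≈ 0.21762)
G + (3*Q(-4, 5) + 1)*(-68) = 877/4030 + (3*0 + 1)*(-68) = 877/4030 + (0 + 1)*(-68) = 877/4030 + 1*(-68) = 877/4030 - 68 = -273163/4030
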